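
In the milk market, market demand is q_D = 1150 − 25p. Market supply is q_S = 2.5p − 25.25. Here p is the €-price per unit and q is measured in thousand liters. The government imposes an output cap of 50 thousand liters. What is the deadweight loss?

In inverse form: demand p = 46 − 0.04q, supply p = 10.1 + 0.4q.
Competitive equilibrium: 46 − 0.04q = 10.1 + 0.4q → q* = 81.5909, p* = 42.7364.
At q = 50: demand price = 46 − 0.04·50 = 44; supply price = 10.1 + 0.4·50 = 30.1.
Δq = 81.5909 − 50 = 31.5909; wedge = 44 − 30.1 = 13.9.
The triangle = ½ × 31.5909 × 13.9 = €219.56 thousand.

€219.56 thousand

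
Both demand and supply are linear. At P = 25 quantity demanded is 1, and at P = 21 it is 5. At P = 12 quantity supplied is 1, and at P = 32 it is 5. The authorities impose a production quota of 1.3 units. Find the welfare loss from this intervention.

Demand slope = (21 − 25)/(5 − 1) = −1, so P = 26 − Q.
Supply slope = (32 − 12)/(5 − 1) = 5, so P = 7 + 5Q.
Competitive equilibrium: 26 − Q = 7 + 5Q → Q* = 3.1667, P* = 22.8333.
At Q = 1.3: demand price = 26 − 1·1.3 = 24.7; supply price = 7 + 5·1.3 = 13.5.
ΔQ = 3.1667 − 1.3 = 1.8667; wedge = 24.7 − 13.5 = 11.2.
Deadweight loss = ½ × 1.8667 × 11.2 = 10.45.

10.45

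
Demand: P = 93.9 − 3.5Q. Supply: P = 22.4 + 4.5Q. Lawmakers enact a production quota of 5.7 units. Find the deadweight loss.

Competitive equilibrium: 93.9 − 3.5Q = 22.4 + 4.5Q → Q* = 8.9375, P* = 62.6188.
At Q = 5.7: demand price = 93.9 − 3.5·5.7 = 73.95; supply price = 22.4 + 4.5·5.7 = 48.05.
ΔQ = 8.9375 − 5.7 = 3.2375; wedge = 73.95 − 48.05 = 25.9.
DWL = ½ × 3.2375 × 25.9 = 41.93.

41.93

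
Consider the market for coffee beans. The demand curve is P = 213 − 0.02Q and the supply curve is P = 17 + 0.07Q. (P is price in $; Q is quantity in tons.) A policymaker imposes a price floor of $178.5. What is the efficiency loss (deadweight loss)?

$9225.35

Competitive equilibrium: 213 − 0.02Q = 17 + 0.07Q → Q* = 2177.7778, P* = 169.4444.
At the floor P = 178.5, quantity demanded = (213 − 178.5)/0.02 = 1725.
Sellers' marginal cost at Q' = 1725: 17 + 0.07·1725 = 137.75.
ΔQ = 2177.7778 − 1725 = 452.7778; wedge = 178.5 − 137.75 = 40.75.
DWL = ½ × 452.7778 × 40.75 = $9225.35.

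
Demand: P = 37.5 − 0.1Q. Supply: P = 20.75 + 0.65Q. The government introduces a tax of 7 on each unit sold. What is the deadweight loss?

Competitive equilibrium: 37.5 − 0.1Q = 20.75 + 0.65Q → Q* = 22.3333, P* = 35.2667.
With the tax, the buyer price exceeds the seller price by 7: (37.5 − 0.1Q) − (20.75 + 0.65Q) = 7 → Q' = 13.
ΔQ = 22.3333 − 13 = 9.3333; the wedge equals the tax, 7.
DWL = ½ × 9.3333 × 7 = 32.67.

32.67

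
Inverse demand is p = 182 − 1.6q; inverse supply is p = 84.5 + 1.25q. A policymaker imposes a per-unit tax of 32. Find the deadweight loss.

179.65

Competitive equilibrium: 182 − 1.6q = 84.5 + 1.25q → q* = 34.2105, p* = 127.2632.
With the tax, the buyer price exceeds the seller price by 32: (182 − 1.6q) − (84.5 + 1.25q) = 32 → q' = 22.9825.
Δq = 34.2105 − 22.9825 = 11.228; the wedge equals the tax, 32.
Deadweight loss = ½ × 11.228 × 32 = 179.65.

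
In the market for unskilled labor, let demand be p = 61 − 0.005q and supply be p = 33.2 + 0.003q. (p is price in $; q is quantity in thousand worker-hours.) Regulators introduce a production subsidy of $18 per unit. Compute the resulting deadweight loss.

$20250 thousand

Competitive equilibrium: 61 − 0.005q = 33.2 + 0.003q → q* = 3475, p* = 43.625.
The subsidy lowers effective supply by 18: p = 15.2 + 0.003q.
New quantity: 61 − 0.005q = 15.2 + 0.003q → q' = 5725.
Overproduction Δq = 5725 − 3475 = 2250; wedge = subsidy = 18.
DWL = ½ × 2250 × 18 = $20250 thousand.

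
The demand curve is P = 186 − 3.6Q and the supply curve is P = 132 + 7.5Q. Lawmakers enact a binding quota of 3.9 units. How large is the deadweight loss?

5.17

Competitive equilibrium: 186 − 3.6Q = 132 + 7.5Q → Q* = 4.8649, P* = 168.4865.
At Q = 3.9: demand price = 186 − 3.6·3.9 = 171.96; supply price = 132 + 7.5·3.9 = 161.25.
ΔQ = 4.8649 − 3.9 = 0.9649; wedge = 171.96 − 161.25 = 10.71.
DWL = ½ × 0.9649 × 10.71 = 5.17.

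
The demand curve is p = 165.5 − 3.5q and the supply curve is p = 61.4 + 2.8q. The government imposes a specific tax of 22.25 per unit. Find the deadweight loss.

Competitive equilibrium: 165.5 − 3.5q = 61.4 + 2.8q → q* = 16.5238, p* = 107.6667.
With the tax, the buyer price exceeds the seller price by 22.25: (165.5 − 3.5q) − (61.4 + 2.8q) = 22.25 → q' = 12.9921.
Δq = 16.5238 − 12.9921 = 3.5317; the wedge equals the tax, 22.25.
Welfare loss = ½ × 3.5317 × 22.25 = 39.29.

39.29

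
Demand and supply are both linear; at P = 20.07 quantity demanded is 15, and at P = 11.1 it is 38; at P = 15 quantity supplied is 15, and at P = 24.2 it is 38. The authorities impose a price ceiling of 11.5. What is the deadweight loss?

90.87

Demand slope = (11.1 − 20.07)/(38 − 15) = −0.39, so P = 25.92 − 0.39Q.
Supply slope = (24.2 − 15)/(38 − 15) = 0.4, so P = 9 + 0.4Q.
Competitive equilibrium: 25.92 − 0.39Q = 9 + 0.4Q → Q* = 21.4177, P* = 17.5671.
At the ceiling P = 11.5, quantity supplied = (11.5 − 9)/0.4 = 6.25.
Willingness to pay at Q' = 6.25: 25.92 − 0.39·6.25 = 23.4825.
ΔQ = 21.4177 − 6.25 = 15.1677; wedge = 23.4825 − 11.5 = 11.9825.
DWL = ½ × 15.1677 × 11.9825 = 90.87.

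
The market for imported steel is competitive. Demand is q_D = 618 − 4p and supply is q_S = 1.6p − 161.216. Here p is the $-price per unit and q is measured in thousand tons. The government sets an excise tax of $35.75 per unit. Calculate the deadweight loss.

$730.32 thousand

In inverse form: demand p = 154.5 − 0.25q, supply p = 100.76 + 0.625q.
Competitive equilibrium: 154.5 − 0.25q = 100.76 + 0.625q → q* = 61.4171, p* = 139.1457.
With the tax, the buyer price exceeds the seller price by 35.75: (154.5 − 0.25q) − (100.76 + 0.625q) = 35.75 → q' = 20.56.
Δq = 61.4171 − 20.56 = 40.8571; the wedge equals the tax, 35.75.
Welfare loss = ½ × 40.8571 × 35.75 = $730.32 thousand.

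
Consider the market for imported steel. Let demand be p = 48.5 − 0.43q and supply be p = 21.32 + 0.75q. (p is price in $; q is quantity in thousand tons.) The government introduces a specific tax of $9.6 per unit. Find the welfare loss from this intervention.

$39.05 thousand

Competitive equilibrium: 48.5 − 0.43q = 21.32 + 0.75q → q* = 23.0339, p* = 38.5954.
With the tax, the buyer price exceeds the seller price by 9.6: (48.5 − 0.43q) − (21.32 + 0.75q) = 9.6 → q' = 14.8983.
Δq = 23.0339 − 14.8983 = 8.1356; the wedge equals the tax, 9.6.
Deadweight loss = ½ × 8.1356 × 9.6 = $39.05 thousand.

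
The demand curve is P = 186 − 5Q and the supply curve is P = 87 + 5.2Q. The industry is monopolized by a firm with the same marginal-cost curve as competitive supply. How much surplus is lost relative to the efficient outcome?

Competitive equilibrium: 186 − 5Q = 87 + 5.2Q → Q* = 9.7059, P* = 137.4706.
Marginal revenue: MR = 186 − 10Q. Set MR = MC: 186 − 10Q = 87 + 5.2Q → Q_m = 6.5132.
Price P_m = 186 − 5·6.5132 = 153.434; MC(Q_m) = 87 + 5.2·6.5132 = 120.8686.
Competitive Q* = 9.7059, so ΔQ = 3.1927; wedge = 153.434 − 120.8686 = 32.5654.
Welfare loss = ½ × 3.1927 × 32.5654 = 51.99.

51.99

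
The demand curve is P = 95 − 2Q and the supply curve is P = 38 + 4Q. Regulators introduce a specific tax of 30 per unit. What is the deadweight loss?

Competitive equilibrium: 95 − 2Q = 38 + 4Q → Q* = 9.5, P* = 76.
With the tax, the buyer price exceeds the seller price by 30: (95 − 2Q) − (38 + 4Q) = 30 → Q' = 4.5.
ΔQ = 9.5 − 4.5 = 5; the wedge equals the tax, 30.
DWL = ½ × 5 × 30 = 75.

75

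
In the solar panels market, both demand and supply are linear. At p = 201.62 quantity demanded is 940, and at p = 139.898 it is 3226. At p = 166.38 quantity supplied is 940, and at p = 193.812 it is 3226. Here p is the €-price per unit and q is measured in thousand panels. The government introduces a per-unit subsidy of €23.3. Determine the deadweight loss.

Demand slope = (139.898 − 201.62)/(3226 − 940) = −0.027, so p = 227 − 0.027q.
Supply slope = (193.812 − 166.38)/(3226 − 940) = 0.012, so p = 155.1 + 0.012q.
Competitive equilibrium: 227 − 0.027q = 155.1 + 0.012q → q* = 1843.5897, p* = 177.2231.
The subsidy lowers effective supply by 23.3: p = 131.8 + 0.012q.
New quantity: 227 − 0.027q = 131.8 + 0.012q → q' = 2441.0256.
Overproduction Δq = 2441.0256 − 1843.5897 = 597.4359; wedge = subsidy = 23.3.
DWL = ½ × 597.4359 × 23.3 = €6960.13 thousand.

€6960.13 thousand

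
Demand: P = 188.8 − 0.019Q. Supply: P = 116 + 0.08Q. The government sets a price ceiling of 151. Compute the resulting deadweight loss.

4391.48

Competitive equilibrium: 188.8 − 0.019Q = 116 + 0.08Q → Q* = 735.3535, P* = 174.8283.
At the ceiling P = 151, quantity supplied = (151 − 116)/0.08 = 437.5.
Willingness to pay at Q' = 437.5: 188.8 − 0.019·437.5 = 180.4875.
ΔQ = 735.3535 − 437.5 = 297.8535; wedge = 180.4875 − 151 = 29.4875.
Welfare loss = ½ × 297.8535 × 29.4875 = 4391.48.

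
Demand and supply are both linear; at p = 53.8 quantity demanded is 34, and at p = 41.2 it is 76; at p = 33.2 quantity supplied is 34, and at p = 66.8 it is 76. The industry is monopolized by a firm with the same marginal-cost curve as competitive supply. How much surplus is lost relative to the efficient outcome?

70.21

Demand slope = (41.2 − 53.8)/(76 − 34) = −0.3, so p = 64 − 0.3q.
Supply slope = (66.8 − 33.2)/(76 − 34) = 0.8, so p = 6 + 0.8q.
Competitive equilibrium: 64 − 0.3q = 6 + 0.8q → q* = 52.7273, p* = 48.1818.
Marginal revenue: MR = 64 − 0.6q. Set MR = MC: 64 − 0.6q = 6 + 0.8q → q_m = 41.4286.
Price p_m = 64 − 0.3·41.4286 = 51.5714; MC(q_m) = 6 + 0.8·41.4286 = 39.1429.
Competitive q* = 52.7273, so Δq = 11.2987; wedge = 51.5714 − 39.1429 = 12.4285.
DWL = ½ × 11.2987 × 12.4285 = 70.21.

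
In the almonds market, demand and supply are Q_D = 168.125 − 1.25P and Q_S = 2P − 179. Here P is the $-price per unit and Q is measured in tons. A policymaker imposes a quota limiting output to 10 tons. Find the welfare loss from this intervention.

In inverse form: demand P = 134.5 − 0.8Q, supply P = 89.5 + 0.5Q.
Competitive equilibrium: 134.5 − 0.8Q = 89.5 + 0.5Q → Q* = 34.6154, P* = 106.8077.
At Q = 10: demand price = 134.5 − 0.8·10 = 126.5; supply price = 89.5 + 0.5·10 = 94.5.
ΔQ = 34.6154 − 10 = 24.6154; wedge = 126.5 − 94.5 = 32.
The triangle = ½ × 24.6154 × 32 = $393.85.

$393.85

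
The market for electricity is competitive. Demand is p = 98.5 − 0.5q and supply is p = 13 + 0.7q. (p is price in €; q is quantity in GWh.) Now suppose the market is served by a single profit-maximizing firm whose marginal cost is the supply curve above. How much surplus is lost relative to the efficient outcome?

Competitive equilibrium: 98.5 − 0.5q = 13 + 0.7q → q* = 71.25, p* = 62.875.
Marginal revenue: MR = 98.5 − q. Set MR = MC: 98.5 − q = 13 + 0.7q → q_m = 50.2941.
Price p_m = 98.5 − 0.5·50.2941 = 73.353; MC(q_m) = 13 + 0.7·50.2941 = 48.2059.
Competitive q* = 71.25, so Δq = 20.9559; wedge = 73.353 − 48.2059 = 25.1471.
The triangle = ½ × 20.9559 × 25.1471 = €263.49.

€263.49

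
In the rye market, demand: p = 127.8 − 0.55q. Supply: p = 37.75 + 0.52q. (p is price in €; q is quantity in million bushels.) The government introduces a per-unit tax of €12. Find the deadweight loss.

€67.29 million

Competitive equilibrium: 127.8 − 0.55q = 37.75 + 0.52q → q* = 84.1589, p* = 81.5126.
With the tax, the buyer price exceeds the seller price by 12: (127.8 − 0.55q) − (37.75 + 0.52q) = 12 → q' = 72.9439.
Δq = 84.1589 − 72.9439 = 11.215; the wedge equals the tax, 12.
Welfare loss = ½ × 11.215 × 12 = €67.29 million.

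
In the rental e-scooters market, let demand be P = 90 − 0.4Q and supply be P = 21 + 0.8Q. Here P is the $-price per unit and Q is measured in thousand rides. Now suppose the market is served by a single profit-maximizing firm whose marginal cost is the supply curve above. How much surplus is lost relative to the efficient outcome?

$123.98 thousand

Competitive equilibrium: 90 − 0.4Q = 21 + 0.8Q → Q* = 57.5, P* = 67.
Marginal revenue: MR = 90 − 0.8Q. Set MR = MC: 90 − 0.8Q = 21 + 0.8Q → Q_m = 43.125.
Price P_m = 90 − 0.4·43.125 = 72.75; MC(Q_m) = 21 + 0.8·43.125 = 55.5.
Competitive Q* = 57.5, so ΔQ = 14.375; wedge = 72.75 − 55.5 = 17.25.
The triangle = ½ × 14.375 × 17.25 = $123.98 thousand.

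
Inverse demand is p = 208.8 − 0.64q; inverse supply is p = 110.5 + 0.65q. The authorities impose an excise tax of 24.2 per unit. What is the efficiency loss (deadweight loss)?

Competitive equilibrium: 208.8 − 0.64q = 110.5 + 0.65q → q* = 76.2016, p* = 160.031.
With the tax, the buyer price exceeds the seller price by 24.2: (208.8 − 0.64q) − (110.5 + 0.65q) = 24.2 → q' = 57.4419.
Δq = 76.2016 − 57.4419 = 18.7597; the wedge equals the tax, 24.2.
Welfare loss = ½ × 18.7597 × 24.2 = 226.99.

226.99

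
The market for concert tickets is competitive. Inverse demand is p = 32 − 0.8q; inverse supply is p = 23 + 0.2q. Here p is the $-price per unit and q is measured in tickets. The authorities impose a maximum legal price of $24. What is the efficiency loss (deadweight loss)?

Competitive equilibrium: 32 − 0.8q = 23 + 0.2q → q* = 9, p* = 24.8.
At the ceiling p = 24, quantity supplied = (24 − 23)/0.2 = 5.
Willingness to pay at q' = 5: 32 − 0.8·5 = 28.
Δq = 9 − 5 = 4; wedge = 28 − 24 = 4.
The triangle = ½ × 4 × 4 = $8.

$8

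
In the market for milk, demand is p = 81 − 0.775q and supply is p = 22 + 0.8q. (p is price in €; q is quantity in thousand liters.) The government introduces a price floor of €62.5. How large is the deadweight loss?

€145.43 thousand

Competitive equilibrium: 81 − 0.775q = 22 + 0.8q → q* = 37.4603, p* = 51.9683.
At the floor p = 62.5, quantity demanded = (81 − 62.5)/0.775 = 23.871.
Sellers' marginal cost at q' = 23.871: 22 + 0.8·23.871 = 41.0968.
Δq = 37.4603 − 23.871 = 13.5893; wedge = 62.5 − 41.0968 = 21.4032.
DWL = ½ × 13.5893 × 21.4032 = €145.43 thousand.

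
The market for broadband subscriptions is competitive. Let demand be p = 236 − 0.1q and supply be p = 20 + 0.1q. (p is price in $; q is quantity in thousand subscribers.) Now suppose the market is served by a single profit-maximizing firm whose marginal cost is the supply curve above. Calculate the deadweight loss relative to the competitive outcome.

$12960 thousand

Competitive equilibrium: 236 − 0.1q = 20 + 0.1q → q* = 1080, p* = 128.
Marginal revenue: MR = 236 − 0.2q. Set MR = MC: 236 − 0.2q = 20 + 0.1q → q_m = 720.
Price p_m = 236 − 0.1·720 = 164; MC(q_m) = 20 + 0.1·720 = 92.
Competitive q* = 1080, so Δq = 360; wedge = 164 − 92 = 72.
Welfare loss = ½ × 360 × 72 = $12960 thousand.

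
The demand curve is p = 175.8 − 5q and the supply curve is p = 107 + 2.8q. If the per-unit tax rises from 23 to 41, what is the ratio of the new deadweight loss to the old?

Competitive equilibrium: 175.8 − 5q = 107 + 2.8q → q* = 8.8205, p* = 131.6974.
For a per-unit tax t: Δq = t/7.8, so DWL = ½·t·(t/7.8) = t²/15.6.
At t = 23: DWL = 33.910. At t = 41: DWL = 107.756.
Ratio = (41/23)² = 3.178.

3.178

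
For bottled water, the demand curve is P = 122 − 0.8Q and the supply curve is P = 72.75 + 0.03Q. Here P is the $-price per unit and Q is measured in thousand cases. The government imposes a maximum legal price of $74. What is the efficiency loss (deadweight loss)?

$129.59 thousand

Competitive equilibrium: 122 − 0.8Q = 72.75 + 0.03Q → Q* = 59.3373494, P* = 74.5301205.
At the ceiling P = 74, quantity supplied = (74 − 72.75)/0.03 = 41.6666667.
Willingness to pay at Q' = 41.6666667: 122 − 0.8·41.6666667 = 88.6666666.
ΔQ = 59.3373494 − 41.6666667 = 17.6706827; wedge = 88.6666666 − 74 = 14.6666666.
Welfare loss = ½ × 17.6706827 × 14.6666666 = $129.59 thousand.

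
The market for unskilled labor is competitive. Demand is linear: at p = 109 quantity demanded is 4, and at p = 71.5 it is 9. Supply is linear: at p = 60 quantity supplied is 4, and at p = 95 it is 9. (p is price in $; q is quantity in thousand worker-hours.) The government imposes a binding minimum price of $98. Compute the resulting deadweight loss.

Demand slope = (71.5 − 109)/(9 − 4) = −7.5, so p = 139 − 7.5q.
Supply slope = (95 − 60)/(9 − 4) = 7, so p = 32 + 7q.
Competitive equilibrium: 139 − 7.5q = 32 + 7q → q* = 7.3793, p* = 83.6552.
At the floor p = 98, quantity demanded = (139 − 98)/7.5 = 5.4667.
Sellers' marginal cost at q' = 5.4667: 32 + 7·5.4667 = 70.2669.
Δq = 7.3793 − 5.4667 = 1.9126; wedge = 98 − 70.2669 = 27.7331.
Welfare loss = ½ × 1.9126 × 27.7331 = $26.52 thousand.

$26.52 thousand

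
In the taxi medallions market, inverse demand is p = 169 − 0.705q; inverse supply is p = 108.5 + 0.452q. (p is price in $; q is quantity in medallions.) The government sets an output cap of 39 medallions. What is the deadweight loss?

$102.18

Competitive equilibrium: 169 − 0.705q = 108.5 + 0.452q → q* = 52.2904, p* = 132.1353.
At q = 39: demand price = 169 − 0.705·39 = 141.505; supply price = 108.5 + 0.452·39 = 126.128.
Δq = 52.2904 − 39 = 13.2904; wedge = 141.505 − 126.128 = 15.377.
The triangle = ½ × 13.2904 × 15.377 = $102.18.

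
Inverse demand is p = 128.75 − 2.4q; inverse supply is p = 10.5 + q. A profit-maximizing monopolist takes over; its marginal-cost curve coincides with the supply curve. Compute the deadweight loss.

Competitive equilibrium: 128.75 − 2.4q = 10.5 + q → q* = 34.7794, p* = 45.2794.
Marginal revenue: MR = 128.75 − 4.8q. Set MR = MC: 128.75 − 4.8q = 10.5 + q → q_m = 20.3879.
Price p_m = 128.75 − 2.4·20.3879 = 79.819; MC(q_m) = 10.5 + 1·20.3879 = 30.8879.
Competitive q* = 34.7794, so Δq = 14.3915; wedge = 79.819 − 30.8879 = 48.9311.
Welfare loss = ½ × 14.3915 × 48.9311 = 352.10.

352.10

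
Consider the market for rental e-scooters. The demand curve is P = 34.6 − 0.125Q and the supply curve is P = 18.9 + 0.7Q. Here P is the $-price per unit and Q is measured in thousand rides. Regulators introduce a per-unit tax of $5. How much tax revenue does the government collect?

Competitive equilibrium: 34.6 − 0.125Q = 18.9 + 0.7Q → Q* = 19.0303, P* = 32.2212.
With the tax, the buyer price exceeds the seller price by 5: (34.6 − 0.125Q) − (18.9 + 0.7Q) = 5 → Q' = 12.9697.
Tax revenue = 5 × 12.9697 = $64.85 thousand.

$64.85 thousand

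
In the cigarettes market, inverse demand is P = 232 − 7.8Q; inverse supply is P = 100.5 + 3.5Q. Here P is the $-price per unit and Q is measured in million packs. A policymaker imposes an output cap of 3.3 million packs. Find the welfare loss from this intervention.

Competitive equilibrium: 232 − 7.8Q = 100.5 + 3.5Q → Q* = 11.6372, P* = 141.2301.
At Q = 3.3: demand price = 232 − 7.8·3.3 = 206.26; supply price = 100.5 + 3.5·3.3 = 112.05.
ΔQ = 11.6372 − 3.3 = 8.3372; wedge = 206.26 − 112.05 = 94.21.
Welfare loss = ½ × 8.3372 × 94.21 = $392.72 million.

$392.72 million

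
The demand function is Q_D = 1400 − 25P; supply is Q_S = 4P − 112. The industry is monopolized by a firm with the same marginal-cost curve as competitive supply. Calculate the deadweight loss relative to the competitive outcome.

19.86

In inverse form: demand P = 56 − 0.04Q, supply P = 28 + 0.25Q.
Competitive equilibrium: 56 − 0.04Q = 28 + 0.25Q → Q* = 96.5517, P* = 52.1379.
Marginal revenue: MR = 56 − 0.08Q. Set MR = MC: 56 − 0.08Q = 28 + 0.25Q → Q_m = 84.8485.
Price P_m = 56 − 0.04·84.8485 = 52.6061; MC(Q_m) = 28 + 0.25·84.8485 = 49.2121.
Competitive Q* = 96.5517, so ΔQ = 11.7032; wedge = 52.6061 − 49.2121 = 3.394.
The triangle = ½ × 11.7032 × 3.394 = 19.86.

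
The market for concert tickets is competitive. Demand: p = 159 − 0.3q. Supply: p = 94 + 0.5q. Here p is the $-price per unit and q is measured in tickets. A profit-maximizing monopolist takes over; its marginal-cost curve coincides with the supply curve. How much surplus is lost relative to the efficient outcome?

Competitive equilibrium: 159 − 0.3q = 94 + 0.5q → q* = 81.25, p* = 134.625.
Marginal revenue: MR = 159 − 0.6q. Set MR = MC: 159 − 0.6q = 94 + 0.5q → q_m = 59.0909.
Price p_m = 159 − 0.3·59.0909 = 141.2727; MC(q_m) = 94 + 0.5·59.0909 = 123.5455.
Competitive q* = 81.25, so Δq = 22.1591; wedge = 141.2727 − 123.5455 = 17.7272.
Deadweight loss = ½ × 22.1591 × 17.7272 = $196.41.

$196.41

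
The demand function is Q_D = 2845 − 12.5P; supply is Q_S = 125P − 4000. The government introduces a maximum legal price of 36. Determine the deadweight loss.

In inverse form: demand P = 227.6 − 0.08Q, supply P = 32 + 0.008Q.
Competitive equilibrium: 227.6 − 0.08Q = 32 + 0.008Q → Q* = 2222.7273, P* = 49.7818.
At the ceiling P = 36, quantity supplied = (36 − 32)/0.008 = 500.
Willingness to pay at Q' = 500: 227.6 − 0.08·500 = 187.6.
ΔQ = 2222.7273 − 500 = 1722.7273; wedge = 187.6 − 36 = 151.6.
Welfare loss = ½ × 1722.7273 × 151.6 = 130582.73.

130582.73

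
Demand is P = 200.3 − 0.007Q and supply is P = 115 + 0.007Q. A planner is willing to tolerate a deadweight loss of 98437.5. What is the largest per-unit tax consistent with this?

52.5

Competitive equilibrium: 200.3 − 0.007Q = 115 + 0.007Q → Q* = 6092.8571, P* = 157.65.
A tax t gives ΔQ = t/0.014 and wedge t, so DWL = t²/0.028.
t²/0.028 = 98437.5 → t² = 2756.25 → t = 52.5.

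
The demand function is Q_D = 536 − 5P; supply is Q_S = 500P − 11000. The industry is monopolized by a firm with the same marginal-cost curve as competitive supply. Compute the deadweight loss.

4447.40

In inverse form: demand P = 107.2 − 0.2Q, supply P = 22 + 0.002Q.
Competitive equilibrium: 107.2 − 0.2Q = 22 + 0.002Q → Q* = 421.78218, P* = 22.84356.
Marginal revenue: MR = 107.2 − 0.4Q. Set MR = MC: 107.2 − 0.4Q = 22 + 0.002Q → Q_m = 211.9403.
Price P_m = 107.2 − 0.2·211.9403 = 64.81194; MC(Q_m) = 22 + 0.002·211.9403 = 22.42388.
Competitive Q* = 421.78218, so ΔQ = 209.84188; wedge = 64.81194 − 22.42388 = 42.38806.
DWL = ½ × 209.84188 × 42.38806 = 4447.40.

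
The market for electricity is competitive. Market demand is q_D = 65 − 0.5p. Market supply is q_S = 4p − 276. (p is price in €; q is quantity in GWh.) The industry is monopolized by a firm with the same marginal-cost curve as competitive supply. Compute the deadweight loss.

€183.12

In inverse form: demand p = 130 − 2q, supply p = 69 + 0.25q.
Competitive equilibrium: 130 − 2q = 69 + 0.25q → q* = 27.1111, p* = 75.7778.
Marginal revenue: MR = 130 − 4q. Set MR = MC: 130 − 4q = 69 + 0.25q → q_m = 14.3529.
Price p_m = 130 − 2·14.3529 = 101.2942; MC(q_m) = 69 + 0.25·14.3529 = 72.5882.
Competitive q* = 27.1111, so Δq = 12.7582; wedge = 101.2942 − 72.5882 = 28.706.
Welfare loss = ½ × 12.7582 × 28.706 = €183.12.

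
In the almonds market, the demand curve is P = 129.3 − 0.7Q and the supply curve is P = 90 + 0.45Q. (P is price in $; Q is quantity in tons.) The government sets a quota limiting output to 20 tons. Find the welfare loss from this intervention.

$115.52

Competitive equilibrium: 129.3 − 0.7Q = 90 + 0.45Q → Q* = 34.1739, P* = 105.3783.
At Q = 20: demand price = 129.3 − 0.7·20 = 115.3; supply price = 90 + 0.45·20 = 99.
ΔQ = 34.1739 − 20 = 14.1739; wedge = 115.3 − 99 = 16.3.
DWL = ½ × 14.1739 × 16.3 = $115.52.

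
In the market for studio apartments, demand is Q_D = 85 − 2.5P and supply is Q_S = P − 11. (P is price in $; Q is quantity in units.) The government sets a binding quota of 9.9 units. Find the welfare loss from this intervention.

$29.84

In inverse form: demand P = 34 − 0.4Q, supply P = 11 + Q.
Competitive equilibrium: 34 − 0.4Q = 11 + Q → Q* = 16.4286, P* = 27.4286.
At Q = 9.9: demand price = 34 − 0.4·9.9 = 30.04; supply price = 11 + 1·9.9 = 20.9.
ΔQ = 16.4286 − 9.9 = 6.5286; wedge = 30.04 − 20.9 = 9.14.
Welfare loss = ½ × 6.5286 × 9.14 = $29.84.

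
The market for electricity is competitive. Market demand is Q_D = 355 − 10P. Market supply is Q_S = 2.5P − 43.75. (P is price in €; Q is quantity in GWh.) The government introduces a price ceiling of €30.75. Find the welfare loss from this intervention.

In inverse form: demand P = 35.5 − 0.1Q, supply P = 17.5 + 0.4Q.
Competitive equilibrium: 35.5 − 0.1Q = 17.5 + 0.4Q → Q* = 36, P* = 31.9.
At the ceiling P = 30.75, quantity supplied = (30.75 − 17.5)/0.4 = 33.125.
Willingness to pay at Q' = 33.125: 35.5 − 0.1·33.125 = 32.1875.
ΔQ = 36 − 33.125 = 2.875; wedge = 32.1875 − 30.75 = 1.4375.
Deadweight loss = ½ × 2.875 × 1.4375 = €2.07.

€2.07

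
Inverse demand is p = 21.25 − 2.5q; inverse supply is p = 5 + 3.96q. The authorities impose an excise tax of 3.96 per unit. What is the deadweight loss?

1.21

Competitive equilibrium: 21.25 − 2.5q = 5 + 3.96q → q* = 2.5155, p* = 14.9613.
With the tax, the buyer price exceeds the seller price by 3.96: (21.25 − 2.5q) − (5 + 3.96q) = 3.96 → q' = 1.9025.
Δq = 2.5155 − 1.9025 = 0.613; the wedge equals the tax, 3.96.
Deadweight loss = ½ × 0.613 × 3.96 = 1.21.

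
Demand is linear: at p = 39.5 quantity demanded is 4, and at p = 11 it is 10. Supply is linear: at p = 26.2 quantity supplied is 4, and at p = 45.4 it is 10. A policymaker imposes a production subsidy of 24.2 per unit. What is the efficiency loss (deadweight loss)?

Demand slope = (11 − 39.5)/(10 − 4) = −4.75, so p = 58.5 − 4.75q.
Supply slope = (45.4 − 26.2)/(10 − 4) = 3.2, so p = 13.4 + 3.2q.
Competitive equilibrium: 58.5 − 4.75q = 13.4 + 3.2q → q* = 5.673, p* = 31.5535.
The subsidy lowers effective supply by 24.2: p = 3.2q − 10.8.
New quantity: 58.5 − 4.75q = 3.2q − 10.8 → q' = 8.717.
Overproduction Δq = 8.717 − 5.673 = 3.044; wedge = subsidy = 24.2.
The triangle = ½ × 3.044 × 24.2 = 36.83.

36.83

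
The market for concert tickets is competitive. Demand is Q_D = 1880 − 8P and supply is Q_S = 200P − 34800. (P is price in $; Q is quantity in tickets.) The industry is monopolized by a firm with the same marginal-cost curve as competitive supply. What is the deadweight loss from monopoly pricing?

In inverse form: demand P = 235 − 0.125Q, supply P = 174 + 0.005Q.
Competitive equilibrium: 235 − 0.125Q = 174 + 0.005Q → Q* = 469.23077, P* = 176.34615.
Marginal revenue: MR = 235 − 0.25Q. Set MR = MC: 235 − 0.25Q = 174 + 0.005Q → Q_m = 239.21569.
Price P_m = 235 − 0.125·239.21569 = 205.09804; MC(Q_m) = 174 + 0.005·239.21569 = 175.19608.
Competitive Q* = 469.23077, so ΔQ = 230.01508; wedge = 205.09804 − 175.19608 = 29.90196.
DWL = ½ × 230.01508 × 29.90196 = $3438.95.

$3438.95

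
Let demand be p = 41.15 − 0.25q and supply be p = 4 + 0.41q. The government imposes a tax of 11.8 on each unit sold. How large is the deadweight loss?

Competitive equilibrium: 41.15 − 0.25q = 4 + 0.41q → q* = 56.2879, p* = 27.078.
With the tax, the buyer price exceeds the seller price by 11.8: (41.15 − 0.25q) − (4 + 0.41q) = 11.8 → q' = 38.4091.
Δq = 56.2879 − 38.4091 = 17.8788; the wedge equals the tax, 11.8.
Welfare loss = ½ × 17.8788 × 11.8 = 105.48.

105.48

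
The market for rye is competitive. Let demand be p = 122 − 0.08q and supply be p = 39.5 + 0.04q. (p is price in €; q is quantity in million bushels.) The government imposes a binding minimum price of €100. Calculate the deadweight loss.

Competitive equilibrium: 122 − 0.08q = 39.5 + 0.04q → q* = 687.5, p* = 67.
At the floor p = 100, quantity demanded = (122 − 100)/0.08 = 275.
Sellers' marginal cost at q' = 275: 39.5 + 0.04·275 = 50.5.
Δq = 687.5 − 275 = 412.5; wedge = 100 − 50.5 = 49.5.
The triangle = ½ × 412.5 × 49.5 = €10209.375 million.

€10209.375 million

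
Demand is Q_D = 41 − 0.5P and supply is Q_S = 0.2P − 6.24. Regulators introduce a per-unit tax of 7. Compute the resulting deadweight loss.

3.50

In inverse form: demand P = 82 − 2Q, supply P = 31.2 + 5Q.
Competitive equilibrium: 82 − 2Q = 31.2 + 5Q → Q* = 7.2571, P* = 67.4857.
With the tax, the buyer price exceeds the seller price by 7: (82 − 2Q) − (31.2 + 5Q) = 7 → Q' = 6.2571.
ΔQ = 7.2571 − 6.2571 = 1; the wedge equals the tax, 7.
Deadweight loss = ½ × 1 × 7 = 3.50.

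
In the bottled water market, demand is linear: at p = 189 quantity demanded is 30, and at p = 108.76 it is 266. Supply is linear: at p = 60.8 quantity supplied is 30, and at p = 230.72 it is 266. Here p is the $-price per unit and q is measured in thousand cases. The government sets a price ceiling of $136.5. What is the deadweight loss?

Demand slope = (108.76 − 189)/(266 − 30) = −0.34, so p = 199.2 − 0.34q.
Supply slope = (230.72 − 60.8)/(266 − 30) = 0.72, so p = 39.2 + 0.72q.
Competitive equilibrium: 199.2 − 0.34q = 39.2 + 0.72q → q* = 150.9434, p* = 147.8792.
At the ceiling p = 136.5, quantity supplied = (136.5 − 39.2)/0.72 = 135.1389.
Willingness to pay at q' = 135.1389: 199.2 − 0.34·135.1389 = 153.2528.
Δq = 150.9434 − 135.1389 = 15.8045; wedge = 153.2528 − 136.5 = 16.7528.
The triangle = ½ × 15.8045 × 16.7528 = $132.38 thousand.

$132.38 thousand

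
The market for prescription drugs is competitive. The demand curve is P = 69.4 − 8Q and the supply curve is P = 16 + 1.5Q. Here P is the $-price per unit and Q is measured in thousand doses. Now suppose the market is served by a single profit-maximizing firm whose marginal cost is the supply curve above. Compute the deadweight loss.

$31.36 thousand

Competitive equilibrium: 69.4 − 8Q = 16 + 1.5Q → Q* = 5.62105, P* = 24.43158.
Marginal revenue: MR = 69.4 − 16Q. Set MR = MC: 69.4 − 16Q = 16 + 1.5Q → Q_m = 3.05143.
Price P_m = 69.4 − 8·3.05143 = 44.98856; MC(Q_m) = 16 + 1.5·3.05143 = 20.57715.
Competitive Q* = 5.62105, so ΔQ = 2.56962; wedge = 44.98856 − 20.57715 = 24.41141.
DWL = ½ × 2.56962 × 24.41141 = $31.36 thousand.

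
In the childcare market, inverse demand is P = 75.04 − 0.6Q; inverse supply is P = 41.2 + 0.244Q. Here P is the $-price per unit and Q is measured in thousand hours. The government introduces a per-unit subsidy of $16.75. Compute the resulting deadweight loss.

$166.21 thousand

Competitive equilibrium: 75.04 − 0.6Q = 41.2 + 0.244Q → Q* = 40.0948, P* = 50.9831.
The subsidy lowers effective supply by 16.75: P = 24.45 + 0.244Q.
New quantity: 75.04 − 0.6Q = 24.45 + 0.244Q → Q' = 59.9408.
Overproduction ΔQ = 59.9408 − 40.0948 = 19.846; wedge = subsidy = 16.75.
DWL = ½ × 19.846 × 16.75 = $166.21 thousand.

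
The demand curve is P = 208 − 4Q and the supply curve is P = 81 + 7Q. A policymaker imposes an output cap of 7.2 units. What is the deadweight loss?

103.86

Competitive equilibrium: 208 − 4Q = 81 + 7Q → Q* = 11.5455, P* = 161.8182.
At Q = 7.2: demand price = 208 − 4·7.2 = 179.2; supply price = 81 + 7·7.2 = 131.4.
ΔQ = 11.5455 − 7.2 = 4.3455; wedge = 179.2 − 131.4 = 47.8.
Deadweight loss = ½ × 4.3455 × 47.8 = 103.86.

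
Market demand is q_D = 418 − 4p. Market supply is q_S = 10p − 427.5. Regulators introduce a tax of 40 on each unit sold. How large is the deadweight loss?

In inverse form: demand p = 104.5 − 0.25q, supply p = 42.75 + 0.1q.
Competitive equilibrium: 104.5 − 0.25q = 42.75 + 0.1q → q* = 176.4286, p* = 60.3929.
With the tax, the buyer price exceeds the seller price by 40: (104.5 − 0.25q) − (42.75 + 0.1q) = 40 → q' = 62.1429.
Δq = 176.4286 − 62.1429 = 114.2857; the wedge equals the tax, 40.
Welfare loss = ½ × 114.2857 × 40 = 2285.71.

2285.71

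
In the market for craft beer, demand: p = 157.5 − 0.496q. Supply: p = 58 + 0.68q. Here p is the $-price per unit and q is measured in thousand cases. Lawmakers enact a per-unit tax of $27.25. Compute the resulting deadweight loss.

Competitive equilibrium: 157.5 − 0.496q = 58 + 0.68q → q* = 84.60884, p* = 115.53401.
With the tax, the buyer price exceeds the seller price by 27.25: (157.5 − 0.496q) − (58 + 0.68q) = 27.25 → q' = 61.43707.
Δq = 84.60884 − 61.43707 = 23.17177; the wedge equals the tax, 27.25.
Deadweight loss = ½ × 23.17177 × 27.25 = $315.72 thousand.

$315.72 thousand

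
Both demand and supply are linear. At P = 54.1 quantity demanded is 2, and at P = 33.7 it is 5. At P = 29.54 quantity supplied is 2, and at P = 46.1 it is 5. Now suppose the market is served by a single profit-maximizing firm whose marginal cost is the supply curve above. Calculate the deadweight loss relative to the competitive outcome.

12.43

Demand slope = (33.7 − 54.1)/(5 − 2) = −6.8, so P = 67.7 − 6.8Q.
Supply slope = (46.1 − 29.54)/(5 − 2) = 5.52, so P = 18.5 + 5.52Q.
Competitive equilibrium: 67.7 − 6.8Q = 18.5 + 5.52Q → Q* = 3.9935, P* = 40.5442.
Marginal revenue: MR = 67.7 − 13.6Q. Set MR = MC: 67.7 − 13.6Q = 18.5 + 5.52Q → Q_m = 2.5732.
Price P_m = 67.7 − 6.8·2.5732 = 50.2022; MC(Q_m) = 18.5 + 5.52·2.5732 = 32.7041.
Competitive Q* = 3.9935, so ΔQ = 1.4203; wedge = 50.2022 − 32.7041 = 17.4981.
Welfare loss = ½ × 1.4203 × 17.4981 = 12.43.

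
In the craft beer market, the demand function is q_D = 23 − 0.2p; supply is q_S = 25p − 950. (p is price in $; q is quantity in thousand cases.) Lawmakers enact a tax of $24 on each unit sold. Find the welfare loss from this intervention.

In inverse form: demand p = 115 − 5q, supply p = 38 + 0.04q.
Competitive equilibrium: 115 − 5q = 38 + 0.04q → q* = 15.2778, p* = 38.6111.
With the tax, the buyer price exceeds the seller price by 24: (115 − 5q) − (38 + 0.04q) = 24 → q' = 10.5159.
Δq = 15.2778 − 10.5159 = 4.7619; the wedge equals the tax, 24.
DWL = ½ × 4.7619 × 24 = $57.14 thousand.

$57.14 thousand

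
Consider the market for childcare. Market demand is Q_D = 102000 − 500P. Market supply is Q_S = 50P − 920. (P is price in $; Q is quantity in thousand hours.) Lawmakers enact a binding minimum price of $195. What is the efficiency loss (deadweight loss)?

$170444.55 thousand

In inverse form: demand P = 204 − 0.002Q, supply P = 18.4 + 0.02Q.
Competitive equilibrium: 204 − 0.002Q = 18.4 + 0.02Q → Q* = 8436.36364, P* = 187.12727.
At the floor P = 195, quantity demanded = (204 − 195)/0.002 = 4500.
Sellers' marginal cost at Q' = 4500: 18.4 + 0.02·4500 = 108.4.
ΔQ = 8436.36364 − 4500 = 3936.36364; wedge = 195 − 108.4 = 86.6.
Deadweight loss = ½ × 3936.36364 × 86.6 = $170444.55 thousand.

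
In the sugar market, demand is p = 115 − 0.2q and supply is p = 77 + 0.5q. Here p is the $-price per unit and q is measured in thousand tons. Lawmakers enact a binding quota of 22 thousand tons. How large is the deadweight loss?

$364.83 thousand

Competitive equilibrium: 115 − 0.2q = 77 + 0.5q → q* = 54.2857, p* = 104.1429.
At q = 22: demand price = 115 − 0.2·22 = 110.6; supply price = 77 + 0.5·22 = 88.
Δq = 54.2857 − 22 = 32.2857; wedge = 110.6 − 88 = 22.6.
Welfare loss = ½ × 32.2857 × 22.6 = $364.83 thousand.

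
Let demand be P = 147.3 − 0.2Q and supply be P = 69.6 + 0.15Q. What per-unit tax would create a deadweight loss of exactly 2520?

42

Competitive equilibrium: 147.3 − 0.2Q = 69.6 + 0.15Q → Q* = 222, P* = 102.9.
A tax t gives ΔQ = t/0.35 and wedge t, so DWL = t²/0.7.
t²/0.7 = 2520 → t² = 1764 → t = 42.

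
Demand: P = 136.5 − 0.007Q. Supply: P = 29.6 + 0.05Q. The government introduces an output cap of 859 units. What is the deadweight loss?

Competitive equilibrium: 136.5 − 0.007Q = 29.6 + 0.05Q → Q* = 1875.4386, P* = 123.3719.
At Q = 859: demand price = 136.5 − 0.007·859 = 130.487; supply price = 29.6 + 0.05·859 = 72.55.
ΔQ = 1875.4386 − 859 = 1016.4386; wedge = 130.487 − 72.55 = 57.937.
Welfare loss = ½ × 1016.4386 × 57.937 = 29444.70.

29444.70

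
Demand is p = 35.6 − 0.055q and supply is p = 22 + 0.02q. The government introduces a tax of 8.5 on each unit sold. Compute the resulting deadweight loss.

Competitive equilibrium: 35.6 − 0.055q = 22 + 0.02q → q* = 181.3333, p* = 25.6267.
With the tax, the buyer price exceeds the seller price by 8.5: (35.6 − 0.055q) − (22 + 0.02q) = 8.5 → q' = 68.
Δq = 181.3333 − 68 = 113.3333; the wedge equals the tax, 8.5.
Deadweight loss = ½ × 113.3333 × 8.5 = 481.67.

481.67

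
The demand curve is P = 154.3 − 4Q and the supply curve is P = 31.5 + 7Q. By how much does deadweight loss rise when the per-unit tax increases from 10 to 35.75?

53.55

Competitive equilibrium: 154.3 − 4Q = 31.5 + 7Q → Q* = 11.1636, P* = 109.6455.
For a per-unit tax t: ΔQ = t/11, so DWL = ½·t·(t/11) = t²/22.
At t = 10: DWL = 4.545. At t = 35.75: DWL = 58.094.
Increase = 58.094 − 4.545 = 53.55.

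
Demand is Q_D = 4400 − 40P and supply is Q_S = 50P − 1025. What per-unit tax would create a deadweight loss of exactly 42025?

61.5

In inverse form: demand P = 110 − 0.025Q, supply P = 20.5 + 0.02Q.
Competitive equilibrium: 110 − 0.025Q = 20.5 + 0.02Q → Q* = 1988.8889, P* = 60.2778.
A tax t gives ΔQ = t/0.045 and wedge t, so DWL = t²/0.09.
t²/0.09 = 42025 → t² = 3782.25 → t = 61.5.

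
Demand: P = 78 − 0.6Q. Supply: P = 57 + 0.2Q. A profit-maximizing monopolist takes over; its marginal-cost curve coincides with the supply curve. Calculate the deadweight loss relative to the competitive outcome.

50.625

Competitive equilibrium: 78 − 0.6Q = 57 + 0.2Q → Q* = 26.25, P* = 62.25.
Marginal revenue: MR = 78 − 1.2Q. Set MR = MC: 78 − 1.2Q = 57 + 0.2Q → Q_m = 15.
Price P_m = 78 − 0.6·15 = 69; MC(Q_m) = 57 + 0.2·15 = 60.
Competitive Q* = 26.25, so ΔQ = 11.25; wedge = 69 − 60 = 9.
Welfare loss = ½ × 11.25 × 9 = 50.625.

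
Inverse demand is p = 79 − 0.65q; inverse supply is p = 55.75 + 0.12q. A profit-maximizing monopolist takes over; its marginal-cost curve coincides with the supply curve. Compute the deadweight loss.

Competitive equilibrium: 79 − 0.65q = 55.75 + 0.12q → q* = 30.1948, p* = 59.3734.
Marginal revenue: MR = 79 − 1.3q. Set MR = MC: 79 − 1.3q = 55.75 + 0.12q → q_m = 16.3732.
Price p_m = 79 − 0.65·16.3732 = 68.3574; MC(q_m) = 55.75 + 0.12·16.3732 = 57.7148.
Competitive q* = 30.1948, so Δq = 13.8216; wedge = 68.3574 − 57.7148 = 10.6426.
DWL = ½ × 13.8216 × 10.6426 = 73.55.

73.55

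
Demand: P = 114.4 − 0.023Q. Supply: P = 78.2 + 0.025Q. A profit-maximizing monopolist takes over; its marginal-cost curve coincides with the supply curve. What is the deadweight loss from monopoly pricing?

Competitive equilibrium: 114.4 − 0.023Q = 78.2 + 0.025Q → Q* = 754.16667, P* = 97.05417.
Marginal revenue: MR = 114.4 − 0.046Q. Set MR = MC: 114.4 − 0.046Q = 78.2 + 0.025Q → Q_m = 509.85915.
Price P_m = 114.4 − 0.023·509.85915 = 102.67324; MC(Q_m) = 78.2 + 0.025·509.85915 = 90.94648.
Competitive Q* = 754.16667, so ΔQ = 244.30752; wedge = 102.67324 − 90.94648 = 11.72676.
Welfare loss = ½ × 244.30752 × 11.72676 = 1432.47.

1432.47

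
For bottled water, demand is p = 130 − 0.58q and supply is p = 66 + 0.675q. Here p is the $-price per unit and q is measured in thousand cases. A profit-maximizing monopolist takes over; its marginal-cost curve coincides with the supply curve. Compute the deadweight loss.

$163.03 thousand

Competitive equilibrium: 130 − 0.58q = 66 + 0.675q → q* = 50.996, p* = 100.4223.
Marginal revenue: MR = 130 − 1.16q. Set MR = MC: 130 − 1.16q = 66 + 0.675q → q_m = 34.8774.
Price p_m = 130 − 0.58·34.8774 = 109.7711; MC(q_m) = 66 + 0.675·34.8774 = 89.5422.
Competitive q* = 50.996, so Δq = 16.1186; wedge = 109.7711 − 89.5422 = 20.2289.
Welfare loss = ½ × 16.1186 × 20.2289 = $163.03 thousand.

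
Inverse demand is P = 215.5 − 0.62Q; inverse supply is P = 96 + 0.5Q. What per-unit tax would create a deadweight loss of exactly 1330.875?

Competitive equilibrium: 215.5 − 0.62Q = 96 + 0.5Q → Q* = 106.6964, P* = 149.3482.
A tax t gives ΔQ = t/1.12 and wedge t, so DWL = t²/2.24.
t²/2.24 = 1330.875 → t² = 2981.16 → t = 54.6.

54.6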